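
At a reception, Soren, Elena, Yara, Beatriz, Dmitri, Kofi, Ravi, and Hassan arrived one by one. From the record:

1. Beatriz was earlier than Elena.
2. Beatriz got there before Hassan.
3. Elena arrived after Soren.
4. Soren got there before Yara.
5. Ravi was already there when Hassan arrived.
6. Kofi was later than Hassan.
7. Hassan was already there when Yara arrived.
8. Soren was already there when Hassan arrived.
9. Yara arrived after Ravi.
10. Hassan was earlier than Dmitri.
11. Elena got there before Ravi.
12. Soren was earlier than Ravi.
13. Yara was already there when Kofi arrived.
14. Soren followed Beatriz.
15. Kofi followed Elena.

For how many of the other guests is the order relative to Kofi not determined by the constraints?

Forced before Kofi: Beatriz, Elena, Hassan, Ravi, Soren, and Yara.
That leaves Dmitri with no forced order relative to Kofi — 1.

1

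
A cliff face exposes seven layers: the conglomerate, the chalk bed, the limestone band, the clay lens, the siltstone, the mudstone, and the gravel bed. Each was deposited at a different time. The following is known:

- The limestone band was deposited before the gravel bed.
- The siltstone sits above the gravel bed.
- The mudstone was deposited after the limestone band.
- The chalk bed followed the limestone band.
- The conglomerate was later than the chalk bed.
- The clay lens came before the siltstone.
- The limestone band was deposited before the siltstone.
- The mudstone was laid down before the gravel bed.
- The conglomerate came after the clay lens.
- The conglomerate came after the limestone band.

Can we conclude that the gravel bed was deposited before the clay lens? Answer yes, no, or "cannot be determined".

cannot be determined

No chain of stated constraints runs from the gravel bed to the clay lens, and none runs from the clay lens to the gravel bed either.
So the relative order of the gravel bed and the clay lens is not fixed by the given facts.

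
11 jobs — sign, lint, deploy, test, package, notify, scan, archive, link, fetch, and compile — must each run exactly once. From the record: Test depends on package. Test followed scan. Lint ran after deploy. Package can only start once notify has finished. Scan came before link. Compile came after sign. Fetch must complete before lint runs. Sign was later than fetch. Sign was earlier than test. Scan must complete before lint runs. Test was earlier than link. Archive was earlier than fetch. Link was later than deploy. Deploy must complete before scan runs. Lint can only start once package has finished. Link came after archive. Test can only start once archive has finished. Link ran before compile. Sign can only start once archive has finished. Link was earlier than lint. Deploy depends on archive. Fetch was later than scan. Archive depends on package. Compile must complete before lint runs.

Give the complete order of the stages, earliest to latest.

The constraints fix every adjacent pair, so only one ordering works:
notify → package → archive → deploy → scan → fetch → sign → test → link → compile → lint.

notify, package, archive, deploy, scan, fetch, sign, test, link, compile, lint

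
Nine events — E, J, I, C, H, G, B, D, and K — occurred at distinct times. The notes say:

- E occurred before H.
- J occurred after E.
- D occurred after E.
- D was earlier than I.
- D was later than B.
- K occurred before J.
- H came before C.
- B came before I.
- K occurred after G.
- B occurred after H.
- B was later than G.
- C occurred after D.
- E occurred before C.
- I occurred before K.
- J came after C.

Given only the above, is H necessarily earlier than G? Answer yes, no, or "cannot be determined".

No chain of stated constraints runs from H to G, and none runs from G to H either.
So the relative order of H and G is not fixed by the given facts.

cannot be determined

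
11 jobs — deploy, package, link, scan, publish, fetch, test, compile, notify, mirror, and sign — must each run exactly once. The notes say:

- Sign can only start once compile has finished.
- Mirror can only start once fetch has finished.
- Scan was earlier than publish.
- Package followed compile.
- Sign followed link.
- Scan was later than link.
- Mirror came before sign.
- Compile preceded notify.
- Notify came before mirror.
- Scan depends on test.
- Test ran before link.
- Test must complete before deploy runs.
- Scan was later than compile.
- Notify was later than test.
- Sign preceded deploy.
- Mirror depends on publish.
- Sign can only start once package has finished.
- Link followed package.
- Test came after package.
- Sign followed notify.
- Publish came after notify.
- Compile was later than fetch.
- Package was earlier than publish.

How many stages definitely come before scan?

5

Directly stated before scan: compile, link, and test.
Fetch reaches scan via fetch → compile → scan.
Package reaches scan via package → test → scan.
No chain forces notify (or any of the others) ahead of scan.
That's compile, fetch, link, package, and test — 5 in all.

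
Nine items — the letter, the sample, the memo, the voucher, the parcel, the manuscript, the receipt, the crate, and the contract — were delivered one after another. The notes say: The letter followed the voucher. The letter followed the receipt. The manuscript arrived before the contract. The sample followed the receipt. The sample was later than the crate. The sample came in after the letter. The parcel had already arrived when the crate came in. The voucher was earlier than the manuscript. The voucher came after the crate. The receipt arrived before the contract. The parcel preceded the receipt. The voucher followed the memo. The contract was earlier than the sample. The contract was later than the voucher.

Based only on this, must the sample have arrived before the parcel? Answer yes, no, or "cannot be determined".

Tracing the constraints gives the parcel → the crate → the sample, so the parcel must come before the sample.
That means the sample cannot be before the parcel.

no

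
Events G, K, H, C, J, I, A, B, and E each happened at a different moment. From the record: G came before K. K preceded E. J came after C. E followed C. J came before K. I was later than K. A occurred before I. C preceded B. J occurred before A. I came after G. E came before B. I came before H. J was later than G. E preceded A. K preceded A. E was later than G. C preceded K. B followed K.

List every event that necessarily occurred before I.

A, C, E, G, J, K

Directly stated before I: A, G, and K.
C reaches I via C → K → I.
E reaches I via E → A → I.
J reaches I via J → A → I.
No chain forces H (or any of the others) ahead of I.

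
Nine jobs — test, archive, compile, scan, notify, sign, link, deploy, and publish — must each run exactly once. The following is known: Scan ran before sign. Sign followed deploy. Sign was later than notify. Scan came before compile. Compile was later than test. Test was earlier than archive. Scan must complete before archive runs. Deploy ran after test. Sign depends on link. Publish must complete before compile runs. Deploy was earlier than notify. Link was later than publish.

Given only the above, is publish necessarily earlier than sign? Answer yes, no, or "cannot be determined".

Chain the constraints: publish → link → sign. Each link is directly stated, so publish comes before sign.

yes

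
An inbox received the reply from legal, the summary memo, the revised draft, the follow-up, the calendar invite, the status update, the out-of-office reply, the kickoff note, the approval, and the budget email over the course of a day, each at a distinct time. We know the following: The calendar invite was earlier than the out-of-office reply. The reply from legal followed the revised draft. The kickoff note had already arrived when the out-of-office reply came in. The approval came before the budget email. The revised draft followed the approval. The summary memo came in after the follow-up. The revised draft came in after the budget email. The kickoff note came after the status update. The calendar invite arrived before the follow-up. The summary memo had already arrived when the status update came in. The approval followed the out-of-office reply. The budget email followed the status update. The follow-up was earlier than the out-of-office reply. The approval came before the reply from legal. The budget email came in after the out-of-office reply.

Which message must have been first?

the calendar invite

The calendar invite has a chain of constraints placing it before every other message, so the calendar invite must be first.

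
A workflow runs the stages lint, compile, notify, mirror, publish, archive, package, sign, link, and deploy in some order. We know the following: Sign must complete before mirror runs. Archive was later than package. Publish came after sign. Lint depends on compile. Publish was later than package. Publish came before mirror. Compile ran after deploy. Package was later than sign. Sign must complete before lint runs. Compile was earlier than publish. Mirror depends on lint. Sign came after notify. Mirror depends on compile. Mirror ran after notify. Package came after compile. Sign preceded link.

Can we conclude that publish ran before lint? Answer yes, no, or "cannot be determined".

cannot be determined

No chain of stated constraints runs from publish to lint, and none runs from lint to publish either.
So the relative order of publish and lint is not fixed by the given facts.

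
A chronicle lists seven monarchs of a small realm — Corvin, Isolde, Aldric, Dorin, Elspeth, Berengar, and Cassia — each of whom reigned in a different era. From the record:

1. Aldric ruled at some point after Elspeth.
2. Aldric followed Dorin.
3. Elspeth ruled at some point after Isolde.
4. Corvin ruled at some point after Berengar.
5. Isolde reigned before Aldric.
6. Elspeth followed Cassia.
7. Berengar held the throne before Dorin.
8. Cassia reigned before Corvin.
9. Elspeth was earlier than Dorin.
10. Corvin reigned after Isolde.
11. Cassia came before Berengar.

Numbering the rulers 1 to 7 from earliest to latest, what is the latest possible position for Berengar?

Berengar must come before Aldric, Corvin, and Dorin — 3 rulers forced after them.
Everything else can be placed before Berengar in some valid order, so Berengar can sit as late as position 7 − 3 = 4.

4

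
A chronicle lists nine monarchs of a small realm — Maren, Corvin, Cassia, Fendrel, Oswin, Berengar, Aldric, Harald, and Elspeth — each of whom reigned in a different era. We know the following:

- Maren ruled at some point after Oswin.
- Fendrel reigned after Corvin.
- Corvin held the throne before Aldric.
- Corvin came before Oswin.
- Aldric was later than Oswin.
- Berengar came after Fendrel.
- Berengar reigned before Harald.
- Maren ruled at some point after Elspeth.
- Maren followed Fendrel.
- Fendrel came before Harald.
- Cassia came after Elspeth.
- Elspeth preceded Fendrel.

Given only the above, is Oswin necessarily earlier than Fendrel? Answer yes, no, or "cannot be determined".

cannot be determined

No chain of stated constraints runs from Oswin to Fendrel, and none runs from Fendrel to Oswin either.
So the relative order of Oswin and Fendrel is not fixed by the given facts.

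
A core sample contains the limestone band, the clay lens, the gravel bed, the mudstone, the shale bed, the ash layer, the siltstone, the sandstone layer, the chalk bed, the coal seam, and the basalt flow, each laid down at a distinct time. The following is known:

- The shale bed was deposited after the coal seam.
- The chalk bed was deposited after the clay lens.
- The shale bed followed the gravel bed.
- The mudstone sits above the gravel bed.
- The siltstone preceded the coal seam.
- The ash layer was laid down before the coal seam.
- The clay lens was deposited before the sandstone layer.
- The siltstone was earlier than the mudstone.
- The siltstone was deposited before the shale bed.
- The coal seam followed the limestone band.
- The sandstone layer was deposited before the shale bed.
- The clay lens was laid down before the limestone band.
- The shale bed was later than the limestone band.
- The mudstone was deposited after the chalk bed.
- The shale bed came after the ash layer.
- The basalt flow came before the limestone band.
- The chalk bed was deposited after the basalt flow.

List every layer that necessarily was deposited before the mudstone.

Directly stated before the mudstone: the chalk bed, the gravel bed, and the siltstone.
The basalt flow reaches the mudstone via the basalt flow → the chalk bed → the mudstone.
The clay lens reaches the mudstone via the clay lens → the chalk bed → the mudstone.

the basalt flow, the chalk bed, the clay lens, the gravel bed, the siltstone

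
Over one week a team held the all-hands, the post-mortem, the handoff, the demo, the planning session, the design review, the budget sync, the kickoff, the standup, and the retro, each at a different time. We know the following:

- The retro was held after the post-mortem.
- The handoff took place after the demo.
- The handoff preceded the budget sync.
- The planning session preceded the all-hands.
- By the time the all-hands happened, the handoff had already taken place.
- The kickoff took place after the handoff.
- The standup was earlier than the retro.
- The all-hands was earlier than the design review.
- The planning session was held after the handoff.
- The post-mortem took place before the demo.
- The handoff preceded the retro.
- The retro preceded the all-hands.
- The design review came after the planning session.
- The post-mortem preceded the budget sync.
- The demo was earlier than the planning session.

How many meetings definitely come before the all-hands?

Directly stated before the all-hands: the handoff, the planning session, and the retro.
The demo reaches the all-hands via the demo → the handoff → the all-hands.
The post-mortem reaches the all-hands via the post-mortem → the retro → the all-hands.
The standup reaches the all-hands via the standup → the retro → the all-hands.
That's the demo, the handoff, the planning session, the post-mortem, the retro, and the standup — 6 in all.

6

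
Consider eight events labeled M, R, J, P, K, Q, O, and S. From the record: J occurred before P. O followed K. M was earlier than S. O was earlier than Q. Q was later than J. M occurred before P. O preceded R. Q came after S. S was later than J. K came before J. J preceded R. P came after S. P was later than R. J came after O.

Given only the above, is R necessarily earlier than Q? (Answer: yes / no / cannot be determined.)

No chain of stated constraints runs from R to Q, and none runs from Q to R either.
So the relative order of R and Q is not fixed by the given facts.

cannot be determined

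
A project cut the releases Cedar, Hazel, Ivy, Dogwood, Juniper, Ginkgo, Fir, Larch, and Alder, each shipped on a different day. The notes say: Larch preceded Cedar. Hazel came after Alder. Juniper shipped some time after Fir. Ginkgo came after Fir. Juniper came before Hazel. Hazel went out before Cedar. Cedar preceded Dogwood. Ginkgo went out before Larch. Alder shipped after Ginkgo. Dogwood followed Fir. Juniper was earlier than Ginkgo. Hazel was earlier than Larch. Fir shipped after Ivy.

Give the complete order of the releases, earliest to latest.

The constraints fix every adjacent pair, so only one ordering works:
Ivy → Fir → Juniper → Ginkgo → Alder → Hazel → Larch → Cedar → Dogwood.

Ivy, Fir, Juniper, Ginkgo, Alder, Hazel, Larch, Cedar, Dogwood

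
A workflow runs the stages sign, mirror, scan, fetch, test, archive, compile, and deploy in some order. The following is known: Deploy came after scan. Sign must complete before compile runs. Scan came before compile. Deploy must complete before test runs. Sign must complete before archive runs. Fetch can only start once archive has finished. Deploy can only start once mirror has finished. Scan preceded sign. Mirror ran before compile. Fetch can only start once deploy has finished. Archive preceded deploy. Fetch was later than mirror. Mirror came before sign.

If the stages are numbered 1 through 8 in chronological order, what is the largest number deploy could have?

6

Deploy must come before fetch and test — 2 stages forced after it.
Everything else can be placed before deploy in some valid order, so deploy can sit as late as position 8 − 2 = 6.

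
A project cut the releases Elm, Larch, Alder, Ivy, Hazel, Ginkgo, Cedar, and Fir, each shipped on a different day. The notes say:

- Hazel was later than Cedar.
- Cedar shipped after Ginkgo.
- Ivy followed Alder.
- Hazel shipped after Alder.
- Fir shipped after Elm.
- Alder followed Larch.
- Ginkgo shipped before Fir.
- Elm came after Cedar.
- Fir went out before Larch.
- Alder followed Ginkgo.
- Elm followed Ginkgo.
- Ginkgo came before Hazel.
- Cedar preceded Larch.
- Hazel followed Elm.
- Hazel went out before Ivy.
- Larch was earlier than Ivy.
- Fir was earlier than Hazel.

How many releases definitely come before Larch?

4

Directly stated before Larch: Cedar and Fir.
Elm reaches Larch via Elm → Fir → Larch.
Ginkgo reaches Larch via Ginkgo → Fir → Larch.
That's Cedar, Elm, Fir, and Ginkgo — 4 in all.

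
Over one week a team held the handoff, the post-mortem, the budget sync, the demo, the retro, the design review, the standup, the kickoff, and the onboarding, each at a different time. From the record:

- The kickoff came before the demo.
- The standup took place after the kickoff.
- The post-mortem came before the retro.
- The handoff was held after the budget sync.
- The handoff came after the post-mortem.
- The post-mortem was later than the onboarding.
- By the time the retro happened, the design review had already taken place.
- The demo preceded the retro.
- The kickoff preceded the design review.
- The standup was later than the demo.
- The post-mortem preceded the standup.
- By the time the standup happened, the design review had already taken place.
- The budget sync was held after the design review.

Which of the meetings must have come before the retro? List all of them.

the demo, the design review, the kickoff, the onboarding, the post-mortem

Directly stated before the retro: the demo, the design review, and the post-mortem.
The kickoff reaches the retro via the kickoff → the demo → the retro.
The onboarding reaches the retro via the onboarding → the post-mortem → the retro.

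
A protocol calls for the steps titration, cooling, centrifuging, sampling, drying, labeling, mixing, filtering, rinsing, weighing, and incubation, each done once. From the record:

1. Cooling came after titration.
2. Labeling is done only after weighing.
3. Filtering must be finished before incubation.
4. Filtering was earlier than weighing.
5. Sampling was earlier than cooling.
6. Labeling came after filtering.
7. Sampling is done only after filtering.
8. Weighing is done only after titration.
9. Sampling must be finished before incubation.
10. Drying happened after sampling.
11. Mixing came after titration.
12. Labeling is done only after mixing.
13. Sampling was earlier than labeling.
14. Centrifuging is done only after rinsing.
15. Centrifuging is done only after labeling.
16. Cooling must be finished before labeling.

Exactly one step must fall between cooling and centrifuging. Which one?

Tracing the constraints gives cooling → labeling → centrifuging, so labeling sits after cooling and before centrifuging.
No other step is forced both after cooling and before centrifuging.

labeling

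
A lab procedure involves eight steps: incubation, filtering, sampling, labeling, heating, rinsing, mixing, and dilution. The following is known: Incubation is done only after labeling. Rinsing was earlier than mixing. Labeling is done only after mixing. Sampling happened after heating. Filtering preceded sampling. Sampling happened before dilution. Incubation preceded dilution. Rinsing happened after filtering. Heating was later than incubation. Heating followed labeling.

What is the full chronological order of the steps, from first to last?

filtering, rinsing, mixing, labeling, incubation, heating, sampling, dilution

The constraints fix every adjacent pair, so only one ordering works:
filtering → rinsing → mixing → labeling → incubation → heating → sampling → dilution.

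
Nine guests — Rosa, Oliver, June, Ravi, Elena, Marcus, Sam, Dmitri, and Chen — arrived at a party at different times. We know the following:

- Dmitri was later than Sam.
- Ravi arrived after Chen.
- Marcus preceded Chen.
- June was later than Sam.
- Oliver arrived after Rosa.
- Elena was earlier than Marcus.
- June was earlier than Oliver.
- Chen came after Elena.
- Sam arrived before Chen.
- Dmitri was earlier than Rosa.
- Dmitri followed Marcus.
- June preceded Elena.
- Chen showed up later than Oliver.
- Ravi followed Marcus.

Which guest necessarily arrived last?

Every other guest has a chain of constraints placing them before Ravi, so Ravi is last.

Ravi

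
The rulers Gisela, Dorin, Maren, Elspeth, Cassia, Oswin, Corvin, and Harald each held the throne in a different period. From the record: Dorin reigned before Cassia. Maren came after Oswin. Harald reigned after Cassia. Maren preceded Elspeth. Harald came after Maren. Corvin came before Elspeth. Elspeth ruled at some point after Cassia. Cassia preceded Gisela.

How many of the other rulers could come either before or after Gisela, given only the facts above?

5

Forced before Gisela: Cassia and Dorin.
That leaves Corvin, Elspeth, Harald, Maren, and Oswin with no forced order relative to Gisela — 5.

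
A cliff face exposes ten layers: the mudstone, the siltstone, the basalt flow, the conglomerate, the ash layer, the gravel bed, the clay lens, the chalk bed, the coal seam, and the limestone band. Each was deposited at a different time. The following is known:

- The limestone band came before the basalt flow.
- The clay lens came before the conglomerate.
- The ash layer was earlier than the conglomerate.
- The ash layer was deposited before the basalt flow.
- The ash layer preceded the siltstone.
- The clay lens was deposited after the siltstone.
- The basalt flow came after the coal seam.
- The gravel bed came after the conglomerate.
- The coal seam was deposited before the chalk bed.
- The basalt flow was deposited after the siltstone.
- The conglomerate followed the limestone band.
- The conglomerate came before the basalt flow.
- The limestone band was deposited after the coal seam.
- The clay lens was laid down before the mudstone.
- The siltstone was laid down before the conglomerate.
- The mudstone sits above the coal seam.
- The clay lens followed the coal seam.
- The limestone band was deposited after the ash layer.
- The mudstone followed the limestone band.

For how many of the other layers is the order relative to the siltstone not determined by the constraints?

3

Forced before the siltstone: the ash layer; forced after the siltstone: the basalt flow, the clay lens, the conglomerate, the gravel bed, and the mudstone.
That leaves the chalk bed, the coal seam, and the limestone band with no forced order relative to the siltstone — 3.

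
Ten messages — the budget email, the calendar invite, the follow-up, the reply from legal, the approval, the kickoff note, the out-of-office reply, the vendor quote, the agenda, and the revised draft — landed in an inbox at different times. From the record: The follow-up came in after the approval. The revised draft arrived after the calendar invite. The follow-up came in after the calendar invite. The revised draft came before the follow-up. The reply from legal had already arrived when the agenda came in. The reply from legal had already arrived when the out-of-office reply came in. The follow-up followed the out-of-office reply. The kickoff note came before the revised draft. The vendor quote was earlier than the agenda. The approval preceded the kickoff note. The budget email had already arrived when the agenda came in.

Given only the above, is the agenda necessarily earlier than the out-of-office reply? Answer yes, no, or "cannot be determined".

cannot be determined

No chain of stated constraints runs from the agenda to the out-of-office reply, and none runs from the out-of-office reply to the agenda either.
So the relative order of the agenda and the out-of-office reply is not fixed by the given facts.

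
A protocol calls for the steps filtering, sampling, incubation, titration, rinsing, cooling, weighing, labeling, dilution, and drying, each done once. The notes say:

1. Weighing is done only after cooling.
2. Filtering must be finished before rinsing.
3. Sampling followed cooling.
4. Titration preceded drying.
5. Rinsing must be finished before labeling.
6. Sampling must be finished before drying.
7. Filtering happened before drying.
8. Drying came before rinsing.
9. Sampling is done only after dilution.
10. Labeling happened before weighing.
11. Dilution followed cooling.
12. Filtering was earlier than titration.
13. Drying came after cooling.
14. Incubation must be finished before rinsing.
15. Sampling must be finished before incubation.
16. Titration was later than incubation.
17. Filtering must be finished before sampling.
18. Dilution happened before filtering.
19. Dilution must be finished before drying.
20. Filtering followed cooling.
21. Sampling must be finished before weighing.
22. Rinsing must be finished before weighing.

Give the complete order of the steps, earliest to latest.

cooling, dilution, filtering, sampling, incubation, titration, drying, rinsing, labeling, weighing

The constraints fix every adjacent pair, so only one ordering works:
cooling → dilution → filtering → sampling → incubation → titration → drying → rinsing → labeling → weighing.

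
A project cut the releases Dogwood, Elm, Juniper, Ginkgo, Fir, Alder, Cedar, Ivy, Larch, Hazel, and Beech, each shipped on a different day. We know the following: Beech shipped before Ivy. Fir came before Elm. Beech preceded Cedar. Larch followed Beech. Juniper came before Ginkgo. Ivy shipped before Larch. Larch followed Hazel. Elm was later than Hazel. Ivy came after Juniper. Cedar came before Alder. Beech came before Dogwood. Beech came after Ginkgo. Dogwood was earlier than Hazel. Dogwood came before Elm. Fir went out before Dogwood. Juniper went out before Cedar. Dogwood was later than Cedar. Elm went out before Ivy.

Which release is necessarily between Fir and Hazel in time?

Dogwood

Tracing the constraints gives Fir → Dogwood → Hazel, so Dogwood sits after Fir and before Hazel.
No other release is forced both after Fir and before Hazel.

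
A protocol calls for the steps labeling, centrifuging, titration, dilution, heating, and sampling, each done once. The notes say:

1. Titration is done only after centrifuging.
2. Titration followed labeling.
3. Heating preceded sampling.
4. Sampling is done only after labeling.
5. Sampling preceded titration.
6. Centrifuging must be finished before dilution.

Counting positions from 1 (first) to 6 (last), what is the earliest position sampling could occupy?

Heating and labeling must both come before sampling — 2 forced predecessors.
Nothing else is forced ahead of sampling, so its earliest slot is position 2 + 1 = 3.

3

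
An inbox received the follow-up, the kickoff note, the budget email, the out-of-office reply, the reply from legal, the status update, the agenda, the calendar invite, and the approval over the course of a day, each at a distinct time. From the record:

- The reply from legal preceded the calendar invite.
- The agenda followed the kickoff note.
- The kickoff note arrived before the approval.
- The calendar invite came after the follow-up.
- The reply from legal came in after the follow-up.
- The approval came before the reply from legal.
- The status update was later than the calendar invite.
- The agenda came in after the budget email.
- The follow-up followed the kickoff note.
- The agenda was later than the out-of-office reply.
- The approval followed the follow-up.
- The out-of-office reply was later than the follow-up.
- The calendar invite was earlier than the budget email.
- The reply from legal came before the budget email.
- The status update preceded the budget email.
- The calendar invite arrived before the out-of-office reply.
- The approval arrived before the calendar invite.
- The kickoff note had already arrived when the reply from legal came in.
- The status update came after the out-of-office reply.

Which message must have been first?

the kickoff note

The kickoff note has a chain of constraints placing it before every other message, so the kickoff note must be first.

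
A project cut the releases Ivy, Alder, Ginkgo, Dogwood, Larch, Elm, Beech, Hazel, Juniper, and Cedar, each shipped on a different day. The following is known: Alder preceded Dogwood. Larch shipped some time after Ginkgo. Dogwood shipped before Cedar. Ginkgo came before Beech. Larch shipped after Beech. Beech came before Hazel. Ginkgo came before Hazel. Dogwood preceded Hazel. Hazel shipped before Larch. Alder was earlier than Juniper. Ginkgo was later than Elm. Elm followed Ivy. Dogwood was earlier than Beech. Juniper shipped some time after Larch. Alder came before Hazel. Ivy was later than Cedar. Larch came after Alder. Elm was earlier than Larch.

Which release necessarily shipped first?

Alder has a chain of constraints placing it before every other release, so Alder must be first.

Alder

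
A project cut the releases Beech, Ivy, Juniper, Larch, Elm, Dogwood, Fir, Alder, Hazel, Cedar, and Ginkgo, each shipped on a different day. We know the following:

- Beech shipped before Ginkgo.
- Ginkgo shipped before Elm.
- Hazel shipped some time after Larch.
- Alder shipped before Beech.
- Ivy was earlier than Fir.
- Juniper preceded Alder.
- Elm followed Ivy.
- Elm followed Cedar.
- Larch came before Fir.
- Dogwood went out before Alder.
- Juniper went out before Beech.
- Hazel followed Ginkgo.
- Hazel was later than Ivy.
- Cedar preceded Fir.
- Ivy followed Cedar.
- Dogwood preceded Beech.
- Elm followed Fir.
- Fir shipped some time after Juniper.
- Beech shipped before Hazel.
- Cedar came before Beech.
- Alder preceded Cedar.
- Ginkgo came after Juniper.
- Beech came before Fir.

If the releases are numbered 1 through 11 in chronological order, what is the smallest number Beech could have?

5

Alder, Cedar, Dogwood, and Juniper must all come before Beech — 4 forced predecessors.
Nothing else is forced ahead of Beech, so its earliest slot is position 4 + 1 = 5.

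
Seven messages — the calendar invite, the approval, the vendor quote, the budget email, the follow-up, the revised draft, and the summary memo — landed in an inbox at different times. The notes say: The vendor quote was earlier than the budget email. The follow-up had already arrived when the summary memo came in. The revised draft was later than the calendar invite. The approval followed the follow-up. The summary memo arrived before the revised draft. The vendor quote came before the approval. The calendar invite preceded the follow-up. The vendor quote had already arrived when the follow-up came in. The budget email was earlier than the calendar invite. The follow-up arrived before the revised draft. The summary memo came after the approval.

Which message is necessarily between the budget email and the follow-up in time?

the calendar invite

Tracing the constraints gives the budget email → the calendar invite → the follow-up, so the calendar invite sits after the budget email and before the follow-up.
No other message is forced both after the budget email and before the follow-up.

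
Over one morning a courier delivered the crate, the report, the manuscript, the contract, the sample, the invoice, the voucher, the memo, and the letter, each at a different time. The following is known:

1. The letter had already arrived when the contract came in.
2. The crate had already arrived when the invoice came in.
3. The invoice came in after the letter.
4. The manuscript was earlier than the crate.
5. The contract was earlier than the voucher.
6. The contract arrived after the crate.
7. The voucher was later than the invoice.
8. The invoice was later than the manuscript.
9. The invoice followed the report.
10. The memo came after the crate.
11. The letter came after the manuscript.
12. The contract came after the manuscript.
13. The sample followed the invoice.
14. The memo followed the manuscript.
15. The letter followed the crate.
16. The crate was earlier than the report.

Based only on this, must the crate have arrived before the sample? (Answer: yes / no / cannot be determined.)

yes

Chain the constraints: the crate → the invoice → the sample. Each link is directly stated, so the crate comes before the sample.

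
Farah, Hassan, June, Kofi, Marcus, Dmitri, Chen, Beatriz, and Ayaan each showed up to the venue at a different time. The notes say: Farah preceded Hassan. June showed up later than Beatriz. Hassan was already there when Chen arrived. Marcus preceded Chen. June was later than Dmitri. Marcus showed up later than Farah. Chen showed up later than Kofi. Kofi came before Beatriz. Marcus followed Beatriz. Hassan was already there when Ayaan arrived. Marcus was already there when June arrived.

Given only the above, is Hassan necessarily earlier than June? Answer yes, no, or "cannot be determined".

No chain of stated constraints runs from Hassan to June, and none runs from June to Hassan either.
So the relative order of Hassan and June is not fixed by the given facts.

cannot be determined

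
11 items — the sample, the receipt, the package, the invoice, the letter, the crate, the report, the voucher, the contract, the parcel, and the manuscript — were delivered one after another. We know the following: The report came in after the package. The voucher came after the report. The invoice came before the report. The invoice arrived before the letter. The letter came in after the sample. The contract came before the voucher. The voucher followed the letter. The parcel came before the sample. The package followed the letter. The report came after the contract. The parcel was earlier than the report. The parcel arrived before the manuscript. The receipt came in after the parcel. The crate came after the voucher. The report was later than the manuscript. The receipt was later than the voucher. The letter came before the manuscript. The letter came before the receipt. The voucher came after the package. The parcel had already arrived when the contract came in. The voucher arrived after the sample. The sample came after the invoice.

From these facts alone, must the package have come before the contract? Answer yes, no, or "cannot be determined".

cannot be determined

No chain of stated constraints runs from the package to the contract, and none runs from the contract to the package either.
So the relative order of the package and the contract is not fixed by the given facts.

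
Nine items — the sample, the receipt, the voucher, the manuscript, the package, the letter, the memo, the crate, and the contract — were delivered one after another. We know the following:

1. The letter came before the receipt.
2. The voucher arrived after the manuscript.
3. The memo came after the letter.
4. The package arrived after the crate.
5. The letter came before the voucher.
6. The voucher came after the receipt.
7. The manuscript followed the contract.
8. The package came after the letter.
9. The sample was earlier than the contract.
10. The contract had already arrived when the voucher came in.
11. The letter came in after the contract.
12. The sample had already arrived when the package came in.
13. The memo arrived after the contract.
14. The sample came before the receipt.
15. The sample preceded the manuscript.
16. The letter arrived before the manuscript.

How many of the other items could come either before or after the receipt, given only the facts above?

Forced before the receipt: the contract, the letter, and the sample; forced after the receipt: the voucher.
That leaves the crate, the manuscript, the memo, and the package with no forced order relative to the receipt — 4.

4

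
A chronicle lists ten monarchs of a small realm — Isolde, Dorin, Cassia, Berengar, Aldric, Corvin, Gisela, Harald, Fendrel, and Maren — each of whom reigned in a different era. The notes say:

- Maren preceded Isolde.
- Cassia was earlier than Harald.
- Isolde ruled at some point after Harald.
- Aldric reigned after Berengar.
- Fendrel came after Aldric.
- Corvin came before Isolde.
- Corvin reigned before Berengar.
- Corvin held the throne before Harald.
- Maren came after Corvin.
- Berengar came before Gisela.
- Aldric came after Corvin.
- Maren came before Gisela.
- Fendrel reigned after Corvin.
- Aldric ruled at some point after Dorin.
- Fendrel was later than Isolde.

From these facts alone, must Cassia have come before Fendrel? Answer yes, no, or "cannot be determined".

Chain the constraints: Cassia → Harald → Isolde → Fendrel. Each link is directly stated, so Cassia comes before Fendrel.

yes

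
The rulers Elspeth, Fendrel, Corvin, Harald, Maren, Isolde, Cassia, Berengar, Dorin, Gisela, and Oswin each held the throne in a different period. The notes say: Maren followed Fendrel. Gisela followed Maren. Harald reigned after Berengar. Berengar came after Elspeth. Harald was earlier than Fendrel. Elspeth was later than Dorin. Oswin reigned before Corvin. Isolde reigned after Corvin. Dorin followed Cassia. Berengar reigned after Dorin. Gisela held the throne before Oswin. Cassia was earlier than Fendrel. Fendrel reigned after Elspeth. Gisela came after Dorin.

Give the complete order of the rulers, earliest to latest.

Cassia, Dorin, Elspeth, Berengar, Harald, Fendrel, Maren, Gisela, Oswin, Corvin, Isolde

The constraints fix every adjacent pair, so only one ordering works:
Cassia → Dorin → Elspeth → Berengar → Harald → Fendrel → Maren → Gisela → Oswin → Corvin → Isolde.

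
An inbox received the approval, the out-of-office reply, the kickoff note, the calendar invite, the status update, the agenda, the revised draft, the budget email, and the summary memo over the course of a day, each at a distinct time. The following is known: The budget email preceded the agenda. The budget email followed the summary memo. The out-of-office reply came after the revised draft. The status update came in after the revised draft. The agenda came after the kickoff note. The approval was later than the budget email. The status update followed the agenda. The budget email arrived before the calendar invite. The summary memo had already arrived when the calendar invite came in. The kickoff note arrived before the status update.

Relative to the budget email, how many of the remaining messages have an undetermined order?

Forced before the budget email: the summary memo; forced after the budget email: the agenda, the approval, the calendar invite, and the status update.
That leaves the kickoff note, the out-of-office reply, and the revised draft with no forced order relative to the budget email — 3.

3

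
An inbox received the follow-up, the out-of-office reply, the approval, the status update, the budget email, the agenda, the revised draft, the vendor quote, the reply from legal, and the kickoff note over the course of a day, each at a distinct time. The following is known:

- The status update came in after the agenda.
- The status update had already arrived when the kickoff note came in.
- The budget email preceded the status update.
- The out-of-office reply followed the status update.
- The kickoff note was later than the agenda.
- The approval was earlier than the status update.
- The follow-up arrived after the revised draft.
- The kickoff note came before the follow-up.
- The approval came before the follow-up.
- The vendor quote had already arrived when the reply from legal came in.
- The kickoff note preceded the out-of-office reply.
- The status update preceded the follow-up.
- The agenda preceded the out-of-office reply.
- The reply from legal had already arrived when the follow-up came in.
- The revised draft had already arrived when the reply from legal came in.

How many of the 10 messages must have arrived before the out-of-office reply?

5

Directly stated before the out-of-office reply: the agenda, the kickoff note, and the status update.
The approval reaches the out-of-office reply via the approval → the status update → the out-of-office reply.
The budget email reaches the out-of-office reply via the budget email → the status update → the out-of-office reply.
No chain forces the vendor quote (or any of the others) ahead of the out-of-office reply.
That's the agenda, the approval, the budget email, the kickoff note, and the status update — 5 in all.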